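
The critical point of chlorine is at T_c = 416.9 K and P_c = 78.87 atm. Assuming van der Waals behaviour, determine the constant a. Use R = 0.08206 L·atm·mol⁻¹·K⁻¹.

From T_c = 8a/(27Rb) and P_c = a/(27b²): a = 27 R² T_c²/(64 P_c).
a = 27×(0.08206)²×(416.9)²/(64×78.87) = 31600/5047.7 = 6.260 L²·atm/mol²

a ≈ 6.260 L²·atm/mol²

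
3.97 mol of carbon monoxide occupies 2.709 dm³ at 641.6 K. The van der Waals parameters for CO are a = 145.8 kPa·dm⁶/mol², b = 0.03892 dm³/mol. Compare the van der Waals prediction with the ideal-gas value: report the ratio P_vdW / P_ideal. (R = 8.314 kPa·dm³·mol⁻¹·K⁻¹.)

Ideal: P_ideal = nRT/V = (3.97)(8.314)(641.6)/2.709 = 7817.28 kPa
vdW: P = nRT/(V − nb) − a n²/V² = 21177.0/2.55449 − 2297.94/7.33868 = 8290.11 − 313.127 = 7976.98 kPa
Ratio = 7976.98/7817.28 = 1.020

P_vdW / P_ideal ≈ 1.020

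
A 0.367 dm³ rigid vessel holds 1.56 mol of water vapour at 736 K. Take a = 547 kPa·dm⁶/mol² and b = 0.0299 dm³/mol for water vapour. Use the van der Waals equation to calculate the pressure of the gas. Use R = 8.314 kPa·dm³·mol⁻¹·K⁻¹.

P ≈ 19914 kPa

P = nRT/(V − nb) − a n²/V²
nRT/(V − nb) = (1.56)(8.314)(736)/(0.367 − 1.56×0.0299) = 9545.8/0.32036 = 29797 kPa
a n²/V² = (547)(1.56)²/(0.367)² = 9883.4 kPa
P = 29797 − 9883.4 = 19914 kPa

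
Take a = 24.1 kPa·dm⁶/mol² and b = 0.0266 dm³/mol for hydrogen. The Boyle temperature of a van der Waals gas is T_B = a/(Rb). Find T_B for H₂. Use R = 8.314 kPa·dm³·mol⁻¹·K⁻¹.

T_B ≈ 109.0 K

For a van der Waals gas the second virial coefficient B₂ = b − a/(RT) vanishes at T_B = a/(Rb).
T_B = 24.1/(8.314×0.0266) = 24.1/0.22115 = 109.0 K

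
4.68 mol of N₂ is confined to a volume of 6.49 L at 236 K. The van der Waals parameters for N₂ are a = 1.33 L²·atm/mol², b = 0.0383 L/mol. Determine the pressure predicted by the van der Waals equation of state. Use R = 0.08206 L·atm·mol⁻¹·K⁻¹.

P ≈ 13.67 atm

P = nRT/(V − nb) − a n²/V²
nRT/(V − nb) = (4.68)(0.08206)(236)/(6.49 − 4.68×0.0383) = 90.634/6.3108 = 14.362 atm
a n²/V² = (1.33)(4.68)²/(6.49)² = 0.69160 atm
P = 14.362 − 0.69160 = 13.67 atm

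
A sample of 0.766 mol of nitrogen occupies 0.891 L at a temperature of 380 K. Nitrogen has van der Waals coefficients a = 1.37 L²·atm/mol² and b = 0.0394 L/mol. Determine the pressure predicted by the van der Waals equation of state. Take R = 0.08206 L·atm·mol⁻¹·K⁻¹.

P = nRT/(V − nb) − a n²/V²
nRT/(V − nb) = (0.766)(0.08206)(380)/(0.891 − 0.766×0.0394) = 23.886/0.86082 = 27.748 atm
a n²/V² = (1.37)(0.766)²/(0.891)² = 1.0126 atm
P = 27.748 − 1.0126 = 26.74 atm

P ≈ 26.74 atm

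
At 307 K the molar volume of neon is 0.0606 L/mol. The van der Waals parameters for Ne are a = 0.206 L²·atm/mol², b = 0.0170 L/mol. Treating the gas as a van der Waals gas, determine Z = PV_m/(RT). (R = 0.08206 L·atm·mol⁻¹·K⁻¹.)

P = RT/(V_m − b) − a/V_m² = (0.08206)(307)/(0.0606 − 0.0170) − 0.206/(0.0606)²
  = 25.192/0.043600 − 56.095 = 577.80 − 56.095 = 521.71 atm
Z = PV_m/(RT) = (521.71)(0.0606)/((0.08206)(307)) = 31.616/25.192 = 1.255

Z ≈ 1.255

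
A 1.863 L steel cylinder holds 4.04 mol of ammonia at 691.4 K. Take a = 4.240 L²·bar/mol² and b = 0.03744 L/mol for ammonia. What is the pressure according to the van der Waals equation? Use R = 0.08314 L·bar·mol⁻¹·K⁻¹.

P ≈ 115.7 bar

P = nRT/(V − nb) − a n²/V²
nRT/(V − nb) = (4.04)(0.08314)(691.4)/(1.863 − 4.04×0.03744) = 232.23/1.7117 = 135.67 bar
a n²/V² = (4.240)(4.04)²/(1.863)² = 19.939 bar
P = 135.67 − 19.939 = 115.7 bar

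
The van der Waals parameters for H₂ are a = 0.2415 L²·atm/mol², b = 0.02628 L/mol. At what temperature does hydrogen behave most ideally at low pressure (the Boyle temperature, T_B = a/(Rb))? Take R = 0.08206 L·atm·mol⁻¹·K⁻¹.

For a van der Waals gas the second virial coefficient B₂ = b − a/(RT) vanishes at T_B = a/(Rb).
T_B = 0.2415/(0.08206×0.02628) = 0.2415/0.0021565 = 112.0 K

T_B ≈ 112.0 K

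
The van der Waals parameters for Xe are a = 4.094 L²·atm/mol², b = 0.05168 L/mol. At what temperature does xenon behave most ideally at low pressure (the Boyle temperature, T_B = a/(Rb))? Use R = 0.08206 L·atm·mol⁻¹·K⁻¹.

T_B ≈ 965.4 K

For a van der Waals gas the second virial coefficient B₂ = b − a/(RT) vanishes at T_B = a/(Rb).
T_B = 4.094/(0.08206×0.05168) = 4.094/0.0042409 = 965.4 K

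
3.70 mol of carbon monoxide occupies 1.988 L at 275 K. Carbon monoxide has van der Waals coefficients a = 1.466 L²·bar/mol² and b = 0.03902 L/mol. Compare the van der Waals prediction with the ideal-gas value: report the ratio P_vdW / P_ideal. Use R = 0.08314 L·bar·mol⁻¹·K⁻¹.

P_vdW / P_ideal ≈ 0.9590

Ideal: P_ideal = nRT/V = (3.70)(0.08314)(275)/1.988 = 42.5528 bar
vdW: P = nRT/(V − nb) − a n²/V² = 84.5950/1.84363 − 20.0695/3.95214 = 45.8850 − 5.07813 = 40.8069 bar
Ratio = 40.8069/42.5528 = 0.9590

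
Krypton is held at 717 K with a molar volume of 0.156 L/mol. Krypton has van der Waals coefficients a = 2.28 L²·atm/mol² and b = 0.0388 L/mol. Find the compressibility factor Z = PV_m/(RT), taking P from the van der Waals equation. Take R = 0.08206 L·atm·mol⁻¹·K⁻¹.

P = RT/(V_m − b) − a/V_m² = (0.08206)(717)/(0.156 − 0.0388) − 2.28/(0.156)²
  = 58.837/0.11720 − 93.688 = 502.02 − 93.688 = 408.33 atm
Z = PV_m/(RT) = (408.33)(0.156)/((0.08206)(717)) = 63.699/58.837 = 1.083

Z ≈ 1.083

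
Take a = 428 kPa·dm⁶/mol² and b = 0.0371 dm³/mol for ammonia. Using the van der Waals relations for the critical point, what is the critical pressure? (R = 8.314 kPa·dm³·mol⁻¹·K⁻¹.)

For a van der Waals gas, P_c = a/(27b²).
P_c = 428/(27×(0.0371)²) = 428/0.037163 = 11517 kPa

P_c ≈ 11517 kPa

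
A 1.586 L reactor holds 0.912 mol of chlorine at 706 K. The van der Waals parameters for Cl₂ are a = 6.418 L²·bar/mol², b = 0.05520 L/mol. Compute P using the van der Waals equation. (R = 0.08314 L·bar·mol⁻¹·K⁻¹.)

P = nRT/(V − nb) − a n²/V²
nRT/(V − nb) = (0.912)(0.08314)(706)/(1.586 − 0.912×0.05520) = 53.532/1.5357 = 34.858 bar
a n²/V² = (6.418)(0.912)²/(1.586)² = 2.1222 bar
P = 34.858 − 2.1222 = 32.74 bar

P ≈ 32.74 bar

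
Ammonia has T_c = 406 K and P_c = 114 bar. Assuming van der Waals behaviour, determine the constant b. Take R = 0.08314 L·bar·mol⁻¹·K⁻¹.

b ≈ 0.03701 L/mol

From T_c = 8a/(27Rb) and P_c = a/(27b²): b = R T_c/(8 P_c).
b = (0.08314)(406)/(8×114) = 33.755/912.00 = 0.03701 L/mol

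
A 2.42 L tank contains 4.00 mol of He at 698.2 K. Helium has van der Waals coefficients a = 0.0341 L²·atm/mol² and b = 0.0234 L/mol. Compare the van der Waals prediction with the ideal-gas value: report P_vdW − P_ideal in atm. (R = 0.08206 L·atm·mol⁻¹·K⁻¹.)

ΔP ≈ 3.717 atm

Ideal: P_ideal = nRT/V = (4.00)(0.08206)(698.2)/2.42 = 94.7013 atm
vdW: P = nRT/(V − nb) − a n²/V² = 229.177/2.32640 − 0.545600/5.85640 = 98.5114 − 0.0931630 = 98.4182 atm
ΔP = 98.4182 − 94.7013 = 3.717 atm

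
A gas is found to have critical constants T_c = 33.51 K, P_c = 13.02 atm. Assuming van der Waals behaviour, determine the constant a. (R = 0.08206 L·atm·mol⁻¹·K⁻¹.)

From T_c = 8a/(27Rb) and P_c = a/(27b²): a = 27 R² T_c²/(64 P_c).
a = 27×(0.08206)²×(33.51)²/(64×13.02) = 204.16/833.28 = 0.2450 L²·atm/mol²

a ≈ 0.2450 L²·atm/mol²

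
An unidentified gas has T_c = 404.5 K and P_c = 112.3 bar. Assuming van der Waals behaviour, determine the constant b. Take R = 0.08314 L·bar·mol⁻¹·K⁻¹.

From T_c = 8a/(27Rb) and P_c = a/(27b²): b = R T_c/(8 P_c).
b = (0.08314)(404.5)/(8×112.3) = 33.630/898.40 = 0.03743 L/mol

b ≈ 0.03743 L/mol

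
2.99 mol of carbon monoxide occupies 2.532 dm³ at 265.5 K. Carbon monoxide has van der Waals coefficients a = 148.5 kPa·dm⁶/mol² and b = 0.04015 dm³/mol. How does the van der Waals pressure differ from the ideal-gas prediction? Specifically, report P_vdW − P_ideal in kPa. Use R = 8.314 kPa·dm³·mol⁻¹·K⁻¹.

ΔP ≈ -77.3 kPa

Ideal: P_ideal = nRT/V = (2.99)(8.314)(265.5)/2.532 = 2606.65 kPa
vdW: P = nRT/(V − nb) − a n²/V² = 6600.03/2.41195 − 1327.60/6.41102 = 2736.39 − 207.081 = 2529.31 kPa
ΔP = 2529.31 − 2606.65 = -77.3 kPa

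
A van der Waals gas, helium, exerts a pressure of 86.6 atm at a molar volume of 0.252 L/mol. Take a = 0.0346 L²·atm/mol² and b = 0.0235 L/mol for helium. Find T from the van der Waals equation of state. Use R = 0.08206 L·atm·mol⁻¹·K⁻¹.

T = (P + a/V_m²)(V_m − b)/R
P + a/V_m² = 86.6 + 0.0346/(0.252)² = 87.145 atm
V_m − b = 0.252 − 0.0235 = 0.22850 L/mol
T = (87.145)(0.22850)/0.08206 = 242.7 K

T ≈ 242.7 K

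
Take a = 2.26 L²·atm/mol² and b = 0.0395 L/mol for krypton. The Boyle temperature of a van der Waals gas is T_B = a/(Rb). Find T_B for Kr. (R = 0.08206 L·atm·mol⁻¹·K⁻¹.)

For a van der Waals gas the second virial coefficient B₂ = b − a/(RT) vanishes at T_B = a/(Rb).
T_B = 2.26/(0.08206×0.0395) = 2.26/0.0032414 = 697.2 K

T_B ≈ 697.2 K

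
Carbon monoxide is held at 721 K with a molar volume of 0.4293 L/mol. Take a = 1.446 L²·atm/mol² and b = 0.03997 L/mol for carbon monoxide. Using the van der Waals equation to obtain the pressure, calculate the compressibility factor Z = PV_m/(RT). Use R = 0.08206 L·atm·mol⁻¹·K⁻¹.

Z ≈ 1.046

P = RT/(V_m − b) − a/V_m² = (0.08206)(721)/(0.4293 − 0.03997) − 1.446/(0.4293)²
  = 59.165/0.38933 − 7.8460 = 151.97 − 7.8460 = 144.12 atm
Z = PV_m/(RT) = (144.12)(0.4293)/((0.08206)(721)) = 61.871/59.165 = 1.046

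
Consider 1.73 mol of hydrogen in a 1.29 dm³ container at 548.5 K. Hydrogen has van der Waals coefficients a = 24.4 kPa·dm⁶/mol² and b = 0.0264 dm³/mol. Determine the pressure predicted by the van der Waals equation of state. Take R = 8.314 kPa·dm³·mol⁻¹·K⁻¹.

P ≈ 6296 kPa

P = nRT/(V − nb) − a n²/V²
nRT/(V − nb) = (1.73)(8.314)(548.5)/(1.29 − 1.73×0.0264) = 7889.2/1.2443 = 6340.3 kPa
a n²/V² = (24.4)(1.73)²/(1.29)² = 43.884 kPa
P = 6340.3 − 43.884 = 6296 kPa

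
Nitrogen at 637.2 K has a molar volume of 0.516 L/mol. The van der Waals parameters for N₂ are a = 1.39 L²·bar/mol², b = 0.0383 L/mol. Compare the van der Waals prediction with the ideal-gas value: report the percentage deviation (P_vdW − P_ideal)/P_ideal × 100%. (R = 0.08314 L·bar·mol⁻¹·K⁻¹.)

2.93 %

Ideal: P_ideal = RT/V_m = (0.08314)(637.2)/0.516 = 102.668 bar
vdW: P = RT/(V_m − b) − a/V_m² = 52.9768/0.477700 − 1.39/0.266256 = 110.900 − 5.22054 = 105.679 bar
% deviation = (105.679 − 102.668)/102.668 × 100% = 2.93%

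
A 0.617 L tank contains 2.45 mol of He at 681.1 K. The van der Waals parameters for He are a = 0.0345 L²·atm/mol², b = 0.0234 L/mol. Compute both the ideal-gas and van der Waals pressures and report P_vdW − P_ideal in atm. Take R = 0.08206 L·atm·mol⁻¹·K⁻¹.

ΔP ≈ 22.19 atm

Ideal: P_ideal = nRT/V = (2.45)(0.08206)(681.1)/0.617 = 221.934 atm
vdW: P = nRT/(V − nb) − a n²/V² = 136.933/0.559670 − 0.207086/0.380689 = 244.667 − 0.543977 = 244.123 atm
ΔP = 244.123 − 221.934 = 22.19 atm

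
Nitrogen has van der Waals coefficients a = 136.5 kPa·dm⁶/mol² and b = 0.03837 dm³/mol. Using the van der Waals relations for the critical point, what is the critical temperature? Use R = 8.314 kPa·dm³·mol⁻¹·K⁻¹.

For a van der Waals gas, T_c = 8a/(27Rb).
T_c = 8×136.5/(27×8.314×0.03837) = 1092.0/8.6132 = 126.8 K

T_c ≈ 126.8 K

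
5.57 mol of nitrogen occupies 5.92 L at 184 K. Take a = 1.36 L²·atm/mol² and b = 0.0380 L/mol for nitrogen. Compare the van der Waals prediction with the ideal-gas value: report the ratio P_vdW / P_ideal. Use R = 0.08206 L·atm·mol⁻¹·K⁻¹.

P_vdW / P_ideal ≈ 0.9523

Ideal: P_ideal = nRT/V = (5.57)(0.08206)(184)/5.92 = 14.2064 atm
vdW: P = nRT/(V − nb) − a n²/V² = 84.1017/5.70834 − 42.1939/35.0464 = 14.7331 − 1.20394 = 13.5292 atm
Ratio = 13.5292/14.2064 = 0.9523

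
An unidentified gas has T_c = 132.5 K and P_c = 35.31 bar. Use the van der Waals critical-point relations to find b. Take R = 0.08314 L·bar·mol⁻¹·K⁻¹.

From T_c = 8a/(27Rb) and P_c = a/(27b²): b = R T_c/(8 P_c).
b = (0.08314)(132.5)/(8×35.31) = 11.016/282.48 = 0.03900 L/mol

b ≈ 0.03900 L/mol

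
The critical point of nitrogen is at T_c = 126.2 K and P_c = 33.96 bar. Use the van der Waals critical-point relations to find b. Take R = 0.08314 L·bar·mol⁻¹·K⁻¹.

From T_c = 8a/(27Rb) and P_c = a/(27b²): b = R T_c/(8 P_c).
b = (0.08314)(126.2)/(8×33.96) = 10.492/271.68 = 0.03862 L/mol

b ≈ 0.03862 L/mol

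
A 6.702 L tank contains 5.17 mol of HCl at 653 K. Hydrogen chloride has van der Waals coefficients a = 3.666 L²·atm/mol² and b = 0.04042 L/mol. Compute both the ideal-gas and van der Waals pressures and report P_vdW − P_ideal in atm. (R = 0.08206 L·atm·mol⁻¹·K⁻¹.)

Ideal: P_ideal = nRT/V = (5.17)(0.08206)(653)/6.702 = 41.3362 atm
vdW: P = nRT/(V − nb) − a n²/V² = 277.035/6.49303 − 97.9881/44.9168 = 42.6665 − 2.18155 = 40.4850 atm
ΔP = 40.4850 − 41.3362 = -0.851 atm

ΔP ≈ -0.851 atm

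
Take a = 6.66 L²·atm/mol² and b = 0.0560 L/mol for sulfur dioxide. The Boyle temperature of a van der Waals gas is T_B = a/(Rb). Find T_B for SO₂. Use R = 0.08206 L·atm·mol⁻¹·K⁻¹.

T_B ≈ 1449 K

For a van der Waals gas the second virial coefficient B₂ = b − a/(RT) vanishes at T_B = a/(Rb).
T_B = 6.66/(0.08206×0.0560) = 6.66/0.0045954 = 1449 K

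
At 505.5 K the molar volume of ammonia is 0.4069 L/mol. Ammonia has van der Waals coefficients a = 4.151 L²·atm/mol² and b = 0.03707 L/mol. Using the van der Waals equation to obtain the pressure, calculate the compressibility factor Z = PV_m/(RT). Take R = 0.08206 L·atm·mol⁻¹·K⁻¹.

Z ≈ 0.8543

P = RT/(V_m − b) − a/V_m² = (0.08206)(505.5)/(0.4069 − 0.03707) − 4.151/(0.4069)²
  = 41.481/0.36983 − 25.071 = 112.16 − 25.071 = 87.09 atm
Z = PV_m/(RT) = (87.09)(0.4069)/((0.08206)(505.5)) = 35.437/41.481 = 0.8543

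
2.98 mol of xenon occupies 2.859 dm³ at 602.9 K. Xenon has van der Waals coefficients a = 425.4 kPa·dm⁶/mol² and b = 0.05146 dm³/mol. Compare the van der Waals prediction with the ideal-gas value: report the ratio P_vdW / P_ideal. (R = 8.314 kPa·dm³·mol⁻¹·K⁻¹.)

Ideal: P_ideal = nRT/V = (2.98)(8.314)(602.9)/2.859 = 5224.65 kPa
vdW: P = nRT/(V − nb) − a n²/V² = 14937.3/2.70565 − 3777.72/8.17388 = 5520.78 − 462.170 = 5058.61 kPa
Ratio = 5058.61/5224.65 = 0.9682

P_vdW / P_ideal ≈ 0.9682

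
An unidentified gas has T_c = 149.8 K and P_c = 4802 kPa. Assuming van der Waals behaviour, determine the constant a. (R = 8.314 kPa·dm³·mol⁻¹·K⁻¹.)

a ≈ 136.3 kPa·dm⁶/mol²

From T_c = 8a/(27Rb) and P_c = a/(27b²): a = 27 R² T_c²/(64 P_c).
a = 27×(8.314)²×(149.8)²/(64×4802) = 41880073/307328 = 136.3 kPa·dm⁶/mol²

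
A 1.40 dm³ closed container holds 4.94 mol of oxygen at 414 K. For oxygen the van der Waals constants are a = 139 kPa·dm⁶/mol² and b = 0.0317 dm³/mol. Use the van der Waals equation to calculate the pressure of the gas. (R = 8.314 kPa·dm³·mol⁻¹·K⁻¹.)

P ≈ 11944 kPa

P = nRT/(V − nb) − a n²/V²
nRT/(V − nb) = (4.94)(8.314)(414)/(1.40 − 4.94×0.0317) = 17003/1.2434 = 13675 kPa
a n²/V² = (139)(4.94)²/(1.40)² = 1730.7 kPa
P = 13675 − 1730.7 = 11944 kPa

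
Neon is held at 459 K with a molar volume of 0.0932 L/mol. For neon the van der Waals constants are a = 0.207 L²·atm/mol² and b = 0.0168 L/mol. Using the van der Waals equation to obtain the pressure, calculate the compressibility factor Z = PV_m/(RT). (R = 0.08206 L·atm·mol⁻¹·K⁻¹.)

Z ≈ 1.161

P = RT/(V_m − b) − a/V_m² = (0.08206)(459)/(0.0932 − 0.0168) − 0.207/(0.0932)²
  = 37.666/0.076400 − 23.831 = 493.01 − 23.831 = 469.18 atm
Z = PV_m/(RT) = (469.18)(0.0932)/((0.08206)(459)) = 43.728/37.666 = 1.161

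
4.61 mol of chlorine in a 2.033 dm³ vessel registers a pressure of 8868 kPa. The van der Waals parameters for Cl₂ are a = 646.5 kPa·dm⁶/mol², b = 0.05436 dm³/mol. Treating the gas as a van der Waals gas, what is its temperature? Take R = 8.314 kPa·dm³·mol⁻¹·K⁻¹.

T ≈ 567.0 K

T = (P + a n²/V²)(V − nb)/(nR)
P + a n²/V² = 8868 + (646.5)(4.61)²/(2.033)² = 12192 kPa
V − nb = 2.033 − (4.61)(0.05436) = 1.7824 dm³
T = (12192)(1.7824)/((4.61)(8.314)) = 567.0 K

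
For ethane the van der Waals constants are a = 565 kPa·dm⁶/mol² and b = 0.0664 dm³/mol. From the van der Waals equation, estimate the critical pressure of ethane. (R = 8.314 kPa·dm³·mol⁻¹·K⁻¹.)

P_c ≈ 4746 kPa

For a van der Waals gas, P_c = a/(27b²).
P_c = 565/(27×(0.0664)²) = 565/0.11904 = 4746 kPa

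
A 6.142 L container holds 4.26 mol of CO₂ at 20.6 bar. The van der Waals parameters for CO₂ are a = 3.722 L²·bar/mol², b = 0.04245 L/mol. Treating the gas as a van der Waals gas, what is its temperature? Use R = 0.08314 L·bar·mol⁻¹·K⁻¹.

T = (P + a n²/V²)(V − nb)/(nR)
P + a n²/V² = 20.6 + (3.722)(4.26)²/(6.142)² = 22.391 bar
V − nb = 6.142 − (4.26)(0.04245) = 5.9612 L
T = (22.391)(5.9612)/((4.26)(0.08314)) = 376.9 K

T ≈ 376.9 K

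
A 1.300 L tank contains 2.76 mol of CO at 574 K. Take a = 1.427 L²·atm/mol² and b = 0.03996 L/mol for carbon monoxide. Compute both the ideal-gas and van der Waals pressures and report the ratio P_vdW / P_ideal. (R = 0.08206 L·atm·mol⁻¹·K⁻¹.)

P_vdW / P_ideal ≈ 1.028

Ideal: P_ideal = nRT/V = (2.76)(0.08206)(574)/1.300 = 100.002 atm
vdW: P = nRT/(V − nb) − a n²/V² = 130.003/1.18971 − 10.8703/1.69000 = 109.273 − 6.43213 = 102.841 atm
Ratio = 102.841/100.002 = 1.028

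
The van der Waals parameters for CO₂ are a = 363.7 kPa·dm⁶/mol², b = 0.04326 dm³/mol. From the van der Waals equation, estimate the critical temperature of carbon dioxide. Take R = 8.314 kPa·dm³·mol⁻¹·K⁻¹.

T_c ≈ 299.6 K

For a van der Waals gas, T_c = 8a/(27Rb).
T_c = 8×363.7/(27×8.314×0.04326) = 2909.6/9.7109 = 299.6 K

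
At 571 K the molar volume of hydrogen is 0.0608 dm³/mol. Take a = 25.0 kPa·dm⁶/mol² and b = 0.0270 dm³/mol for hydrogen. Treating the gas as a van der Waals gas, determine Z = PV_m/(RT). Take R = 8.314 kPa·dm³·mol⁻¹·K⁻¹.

P = RT/(V_m − b) − a/V_m² = (8.314)(571)/(0.0608 − 0.0270) − 25.0/(0.0608)²
  = 4747.3/0.033800 − 6762.9 = 140453 − 6762.9 = 133690 kPa
Z = PV_m/(RT) = (133690)(0.0608)/((8.314)(571)) = 8128.4/4747.3 = 1.712

Z ≈ 1.712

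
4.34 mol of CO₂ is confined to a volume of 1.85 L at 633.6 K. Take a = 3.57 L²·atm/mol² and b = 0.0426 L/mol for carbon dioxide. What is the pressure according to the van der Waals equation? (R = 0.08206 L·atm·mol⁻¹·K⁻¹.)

P ≈ 115.9 atm

P = nRT/(V − nb) − a n²/V²
nRT/(V − nb) = (4.34)(0.08206)(633.6)/(1.85 − 4.34×0.0426) = 225.65/1.6651 = 135.52 atm
a n²/V² = (3.57)(4.34)²/(1.85)² = 19.647 atm
P = 135.52 − 19.647 = 115.9 atm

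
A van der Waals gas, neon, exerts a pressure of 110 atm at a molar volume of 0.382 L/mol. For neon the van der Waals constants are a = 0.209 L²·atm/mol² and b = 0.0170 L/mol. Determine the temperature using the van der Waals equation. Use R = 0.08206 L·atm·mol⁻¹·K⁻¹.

T ≈ 495.6 K

T = (P + a/V_m²)(V_m − b)/R
P + a/V_m² = 110 + 0.209/(0.382)² = 111.43 atm
V_m − b = 0.382 − 0.0170 = 0.36500 L/mol
T = (111.43)(0.36500)/0.08206 = 495.6 K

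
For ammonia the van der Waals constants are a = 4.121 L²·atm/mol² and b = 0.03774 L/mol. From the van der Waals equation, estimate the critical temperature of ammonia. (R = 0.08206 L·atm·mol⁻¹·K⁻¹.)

For a van der Waals gas, T_c = 8a/(27Rb).
T_c = 8×4.121/(27×0.08206×0.03774) = 32.968/0.083617 = 394.3 K

T_c ≈ 394.3 K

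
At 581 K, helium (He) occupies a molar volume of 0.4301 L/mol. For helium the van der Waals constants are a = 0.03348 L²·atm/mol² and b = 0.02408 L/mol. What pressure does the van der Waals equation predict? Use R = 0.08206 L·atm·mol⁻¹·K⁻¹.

P = RT/(V_m − b) − a/V_m²
RT/(V_m − b) = (0.08206)(581)/(0.4301 − 0.02408) = 47.677/0.40602 = 117.43 atm
a/V_m² = 0.03348/(0.4301)² = 0.18099 atm
P = 117.43 − 0.18099 = 117.2 atm

P ≈ 117.2 atm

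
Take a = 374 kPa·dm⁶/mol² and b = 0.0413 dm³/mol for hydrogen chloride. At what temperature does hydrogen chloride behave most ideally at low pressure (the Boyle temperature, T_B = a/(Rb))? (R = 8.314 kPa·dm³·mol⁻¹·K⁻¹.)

For a van der Waals gas the second virial coefficient B₂ = b − a/(RT) vanishes at T_B = a/(Rb).
T_B = 374/(8.314×0.0413) = 374/0.34337 = 1089 K

T_B ≈ 1089 K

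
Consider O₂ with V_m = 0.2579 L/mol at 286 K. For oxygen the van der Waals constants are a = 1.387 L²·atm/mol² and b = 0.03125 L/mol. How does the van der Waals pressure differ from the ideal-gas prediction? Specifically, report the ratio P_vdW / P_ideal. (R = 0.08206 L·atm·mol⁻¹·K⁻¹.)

Ideal: P_ideal = RT/V_m = (0.08206)(286)/0.2579 = 91.0010 atm
vdW: P = RT/(V_m − b) − a/V_m² = 23.4692/0.226650 − 1.387/0.0665124 = 103.548 − 20.8533 = 82.695 atm
Ratio = 82.695/91.0010 = 0.9087

P_vdW / P_ideal ≈ 0.9087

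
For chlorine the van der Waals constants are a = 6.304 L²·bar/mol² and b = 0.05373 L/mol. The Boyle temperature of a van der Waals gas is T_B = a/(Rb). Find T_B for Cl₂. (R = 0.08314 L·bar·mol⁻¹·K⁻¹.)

T_B ≈ 1411 K

For a van der Waals gas the second virial coefficient B₂ = b − a/(RT) vanishes at T_B = a/(Rb).
T_B = 6.304/(0.08314×0.05373) = 6.304/0.0044671 = 1411 K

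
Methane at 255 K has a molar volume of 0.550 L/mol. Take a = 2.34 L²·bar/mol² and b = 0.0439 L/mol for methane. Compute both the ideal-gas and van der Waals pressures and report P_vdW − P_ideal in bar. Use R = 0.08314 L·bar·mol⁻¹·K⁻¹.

ΔP ≈ -4.392 bar

Ideal: P_ideal = RT/V_m = (0.08314)(255)/0.550 = 38.5467 bar
vdW: P = RT/(V_m − b) − a/V_m² = 21.2007/0.506100 − 2.34/0.302500 = 41.8903 − 7.73554 = 34.1548 bar
ΔP = 34.1548 − 38.5467 = -4.392 bar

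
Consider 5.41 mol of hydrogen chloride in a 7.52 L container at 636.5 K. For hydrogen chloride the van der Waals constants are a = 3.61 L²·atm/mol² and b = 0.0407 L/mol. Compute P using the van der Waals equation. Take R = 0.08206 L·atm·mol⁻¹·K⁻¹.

P = nRT/(V − nb) − a n²/V²
nRT/(V − nb) = (5.41)(0.08206)(636.5)/(7.52 − 5.41×0.0407) = 282.57/7.2998 = 38.709 atm
a n²/V² = (3.61)(5.41)²/(7.52)² = 1.8684 atm
P = 38.709 − 1.8684 = 36.84 atm

P ≈ 36.84 atm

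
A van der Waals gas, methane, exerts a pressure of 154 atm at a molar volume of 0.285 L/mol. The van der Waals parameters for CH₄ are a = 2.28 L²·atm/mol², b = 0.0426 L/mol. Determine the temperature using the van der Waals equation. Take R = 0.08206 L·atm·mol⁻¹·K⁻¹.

T ≈ 537.8 K

T = (P + a/V_m²)(V_m − b)/R
P + a/V_m² = 154 + 2.28/(0.285)² = 182.07 atm
V_m − b = 0.285 − 0.0426 = 0.24240 L/mol
T = (182.07)(0.24240)/0.08206 = 537.8 K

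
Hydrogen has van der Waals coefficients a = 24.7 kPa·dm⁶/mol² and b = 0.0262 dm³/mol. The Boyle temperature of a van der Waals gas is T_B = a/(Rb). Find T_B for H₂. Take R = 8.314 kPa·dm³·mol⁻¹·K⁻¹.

For a van der Waals gas the second virial coefficient B₂ = b − a/(RT) vanishes at T_B = a/(Rb).
T_B = 24.7/(8.314×0.0262) = 24.7/0.21783 = 113.4 K

T_B ≈ 113.4 K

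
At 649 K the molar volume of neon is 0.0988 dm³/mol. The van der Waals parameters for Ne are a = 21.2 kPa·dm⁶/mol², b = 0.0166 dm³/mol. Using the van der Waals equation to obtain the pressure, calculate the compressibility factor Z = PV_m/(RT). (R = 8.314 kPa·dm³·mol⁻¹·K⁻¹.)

P = RT/(V_m − b) − a/V_m² = (8.314)(649)/(0.0988 − 0.0166) − 21.2/(0.0988)²
  = 5395.8/0.082200 − 2171.8 = 65642 − 2171.8 = 63470 kPa
Z = PV_m/(RT) = (63470)(0.0988)/((8.314)(649)) = 6270.8/5395.8 = 1.162

Z ≈ 1.162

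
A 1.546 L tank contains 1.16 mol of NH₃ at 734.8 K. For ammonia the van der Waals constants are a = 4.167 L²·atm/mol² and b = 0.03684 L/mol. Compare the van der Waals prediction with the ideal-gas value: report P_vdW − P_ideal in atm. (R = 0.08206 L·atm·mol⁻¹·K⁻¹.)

Ideal: P_ideal = nRT/V = (1.16)(0.08206)(734.8)/1.546 = 45.2428 atm
vdW: P = nRT/(V − nb) − a n²/V² = 69.9453/1.50327 − 5.60712/2.39012 = 46.5288 − 2.34596 = 44.1828 atm
ΔP = 44.1828 − 45.2428 = -1.060 atm

ΔP ≈ -1.060 atm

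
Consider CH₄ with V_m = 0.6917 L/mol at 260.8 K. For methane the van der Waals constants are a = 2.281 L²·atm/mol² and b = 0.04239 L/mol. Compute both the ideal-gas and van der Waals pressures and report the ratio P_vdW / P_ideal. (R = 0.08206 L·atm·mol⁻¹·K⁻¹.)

Ideal: P_ideal = RT/V_m = (0.08206)(260.8)/0.6917 = 30.9401 atm
vdW: P = RT/(V_m − b) − a/V_m² = 21.4012/0.649310 − 2.281/0.478449 = 32.9599 − 4.76749 = 28.1924 atm
Ratio = 28.1924/30.9401 = 0.9112

P_vdW / P_ideal ≈ 0.9112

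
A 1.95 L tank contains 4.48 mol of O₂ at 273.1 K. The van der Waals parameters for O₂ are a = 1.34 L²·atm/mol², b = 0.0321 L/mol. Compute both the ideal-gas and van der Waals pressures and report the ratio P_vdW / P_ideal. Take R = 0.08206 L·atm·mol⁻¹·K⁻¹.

Ideal: P_ideal = nRT/V = (4.48)(0.08206)(273.1)/1.95 = 51.4869 atm
vdW: P = nRT/(V − nb) − a n²/V² = 100.399/1.80619 − 26.8943/3.80250 = 55.5861 − 7.07279 = 48.5133 atm
Ratio = 48.5133/51.4869 = 0.9422

P_vdW / P_ideal ≈ 0.9422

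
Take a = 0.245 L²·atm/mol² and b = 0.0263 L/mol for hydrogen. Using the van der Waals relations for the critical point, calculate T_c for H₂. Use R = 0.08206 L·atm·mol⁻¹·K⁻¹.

T_c ≈ 33.64 K

For a van der Waals gas, T_c = 8a/(27Rb).
T_c = 8×0.245/(27×0.08206×0.0263) = 1.9600/0.058271 = 33.64 K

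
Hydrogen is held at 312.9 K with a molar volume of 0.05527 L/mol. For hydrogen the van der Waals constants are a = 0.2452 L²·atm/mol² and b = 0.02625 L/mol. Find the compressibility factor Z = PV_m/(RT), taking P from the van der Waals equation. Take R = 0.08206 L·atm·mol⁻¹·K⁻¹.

P = RT/(V_m − b) − a/V_m² = (0.08206)(312.9)/(0.05527 − 0.02625) − 0.2452/(0.05527)²
  = 25.677/0.029020 − 80.268 = 884.80 − 80.268 = 804.53 atm
Z = PV_m/(RT) = (804.53)(0.05527)/((0.08206)(312.9)) = 44.466/25.677 = 1.732

Z ≈ 1.732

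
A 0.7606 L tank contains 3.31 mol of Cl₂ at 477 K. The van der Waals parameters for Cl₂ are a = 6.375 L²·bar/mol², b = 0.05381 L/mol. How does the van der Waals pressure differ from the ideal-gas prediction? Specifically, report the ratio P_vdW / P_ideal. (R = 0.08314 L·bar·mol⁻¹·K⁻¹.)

Ideal: P_ideal = nRT/V = (3.31)(0.08314)(477)/0.7606 = 172.584 bar
vdW: P = nRT/(V − nb) − a n²/V² = 131.267/0.582489 − 69.8451/0.578512 = 225.355 − 120.732 = 104.623 bar
Ratio = 104.623/172.584 = 0.6062

P_vdW / P_ideal ≈ 0.6062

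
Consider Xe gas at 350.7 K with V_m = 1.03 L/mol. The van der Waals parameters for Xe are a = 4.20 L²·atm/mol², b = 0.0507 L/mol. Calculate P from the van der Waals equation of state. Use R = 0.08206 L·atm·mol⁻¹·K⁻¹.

P ≈ 25.43 atm

P = RT/(V_m − b) − a/V_m²
RT/(V_m − b) = (0.08206)(350.7)/(1.03 − 0.0507) = 28.778/0.97930 = 29.386 atm
a/V_m² = 4.20/(1.03)² = 3.9589 atm
P = 29.386 − 3.9589 = 25.43 atm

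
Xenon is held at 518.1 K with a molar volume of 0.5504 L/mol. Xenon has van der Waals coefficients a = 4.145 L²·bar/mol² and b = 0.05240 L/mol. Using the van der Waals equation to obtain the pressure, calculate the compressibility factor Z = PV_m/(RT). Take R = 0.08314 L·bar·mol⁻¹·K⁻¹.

Z ≈ 0.9304

P = RT/(V_m − b) − a/V_m² = (0.08314)(518.1)/(0.5504 − 0.05240) − 4.145/(0.5504)²
  = 43.075/0.49800 − 13.683 = 86.496 − 13.683 = 72.813 bar
Z = PV_m/(RT) = (72.813)(0.5504)/((0.08314)(518.1)) = 40.076/43.075 = 0.9304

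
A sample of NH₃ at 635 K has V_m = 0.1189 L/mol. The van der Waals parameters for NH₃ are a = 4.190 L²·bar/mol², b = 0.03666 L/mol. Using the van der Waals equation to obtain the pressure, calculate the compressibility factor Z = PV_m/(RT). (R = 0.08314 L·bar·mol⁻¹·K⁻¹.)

P = RT/(V_m − b) − a/V_m² = (0.08314)(635)/(0.1189 − 0.03666) − 4.190/(0.1189)²
  = 52.794/0.082240 − 296.38 = 641.95 − 296.38 = 345.57 bar
Z = PV_m/(RT) = (345.57)(0.1189)/((0.08314)(635)) = 41.088/52.794 = 0.7783

Z ≈ 0.7783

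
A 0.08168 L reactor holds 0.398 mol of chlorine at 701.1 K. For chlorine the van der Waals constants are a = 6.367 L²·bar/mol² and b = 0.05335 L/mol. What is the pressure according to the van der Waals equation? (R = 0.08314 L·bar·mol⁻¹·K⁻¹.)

P = nRT/(V − nb) − a n²/V²
nRT/(V − nb) = (0.398)(0.08314)(701.1)/(0.08168 − 0.398×0.05335) = 23.199/0.060447 = 383.79 bar
a n²/V² = (6.367)(0.398)²/(0.08168)² = 151.17 bar
P = 383.79 − 151.17 = 232.6 bar

P ≈ 232.6 bar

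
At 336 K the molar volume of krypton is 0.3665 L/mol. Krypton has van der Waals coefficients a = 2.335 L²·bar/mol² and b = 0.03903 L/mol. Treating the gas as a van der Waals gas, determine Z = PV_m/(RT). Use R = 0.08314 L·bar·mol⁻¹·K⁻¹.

Z ≈ 0.8911

P = RT/(V_m − b) − a/V_m² = (0.08314)(336)/(0.3665 − 0.03903) − 2.335/(0.3665)²
  = 27.935/0.32747 − 17.384 = 85.306 − 17.384 = 67.922 bar
Z = PV_m/(RT) = (67.922)(0.3665)/((0.08314)(336)) = 24.893/27.935 = 0.8911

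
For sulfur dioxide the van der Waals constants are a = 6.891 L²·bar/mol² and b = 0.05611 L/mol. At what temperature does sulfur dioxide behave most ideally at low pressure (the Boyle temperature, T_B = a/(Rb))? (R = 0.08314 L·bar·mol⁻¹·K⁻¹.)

For a van der Waals gas the second virial coefficient B₂ = b − a/(RT) vanishes at T_B = a/(Rb).
T_B = 6.891/(0.08314×0.05611) = 6.891/0.0046650 = 1477 K

T_B ≈ 1477 K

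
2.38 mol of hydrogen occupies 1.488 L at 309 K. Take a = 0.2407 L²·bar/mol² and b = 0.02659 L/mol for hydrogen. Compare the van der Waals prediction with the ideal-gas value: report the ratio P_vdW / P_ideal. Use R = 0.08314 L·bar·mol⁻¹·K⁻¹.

Ideal: P_ideal = nRT/V = (2.38)(0.08314)(309)/1.488 = 41.0906 bar
vdW: P = nRT/(V − nb) − a n²/V² = 61.1428/1.42472 − 1.36342/2.21414 = 42.9157 − 0.615779 = 42.2999 bar
Ratio = 42.2999/41.0906 = 1.029

P_vdW / P_ideal ≈ 1.029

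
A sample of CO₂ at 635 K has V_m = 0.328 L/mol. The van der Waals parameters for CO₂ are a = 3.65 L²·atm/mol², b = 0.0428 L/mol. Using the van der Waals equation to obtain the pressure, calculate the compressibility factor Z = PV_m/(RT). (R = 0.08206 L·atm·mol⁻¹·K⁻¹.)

P = RT/(V_m − b) − a/V_m² = (0.08206)(635)/(0.328 − 0.0428) − 3.65/(0.328)²
  = 52.108/0.28520 − 33.927 = 182.71 − 33.927 = 148.78 atm
Z = PV_m/(RT) = (148.78)(0.328)/((0.08206)(635)) = 48.800/52.108 = 0.9365

Z ≈ 0.9365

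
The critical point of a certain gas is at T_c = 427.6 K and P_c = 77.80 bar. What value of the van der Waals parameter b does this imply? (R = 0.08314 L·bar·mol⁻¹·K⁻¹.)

b ≈ 0.05712 L/mol

From T_c = 8a/(27Rb) and P_c = a/(27b²): b = R T_c/(8 P_c).
b = (0.08314)(427.6)/(8×77.80) = 35.551/622.40 = 0.05712 L/mol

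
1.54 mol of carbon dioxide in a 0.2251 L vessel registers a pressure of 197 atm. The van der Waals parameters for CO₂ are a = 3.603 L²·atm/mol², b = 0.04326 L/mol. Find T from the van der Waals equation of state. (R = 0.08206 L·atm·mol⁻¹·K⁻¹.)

T ≈ 458.5 K

T = (P + a n²/V²)(V − nb)/(nR)
P + a n²/V² = 197 + (3.603)(1.54)²/(0.2251)² = 365.64 atm
V − nb = 0.2251 − (1.54)(0.04326) = 0.15848 L
T = (365.64)(0.15848)/((1.54)(0.08206)) = 458.5 K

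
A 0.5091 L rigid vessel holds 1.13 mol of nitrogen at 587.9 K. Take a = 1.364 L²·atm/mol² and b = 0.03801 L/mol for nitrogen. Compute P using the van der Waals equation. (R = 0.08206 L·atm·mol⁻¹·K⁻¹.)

P ≈ 110.2 atm

P = nRT/(V − nb) − a n²/V²
nRT/(V − nb) = (1.13)(0.08206)(587.9)/(0.5091 − 1.13×0.03801) = 54.515/0.46615 = 116.95 atm
a n²/V² = (1.364)(1.13)²/(0.5091)² = 6.7199 atm
P = 116.95 − 6.7199 = 110.2 atm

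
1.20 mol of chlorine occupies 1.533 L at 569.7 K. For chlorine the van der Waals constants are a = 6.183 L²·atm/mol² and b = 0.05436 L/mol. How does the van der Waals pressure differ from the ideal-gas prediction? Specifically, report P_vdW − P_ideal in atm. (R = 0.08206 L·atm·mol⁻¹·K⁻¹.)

Ideal: P_ideal = nRT/V = (1.20)(0.08206)(569.7)/1.533 = 36.5946 atm
vdW: P = nRT/(V − nb) − a n²/V² = 56.0995/1.46777 − 8.90352/2.35009 = 38.2209 − 3.78859 = 34.4323 atm
ΔP = 34.4323 − 36.5946 = -2.162 atm

ΔP ≈ -2.162 atm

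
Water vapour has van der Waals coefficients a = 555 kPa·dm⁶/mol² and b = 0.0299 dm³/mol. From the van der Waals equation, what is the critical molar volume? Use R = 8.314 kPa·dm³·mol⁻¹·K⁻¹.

V_m,c ≈ 0.08970 dm³/mol

For a van der Waals gas, V_m,c = 3b.
V_m,c = 3×0.0299 = 0.08970 dm³/mol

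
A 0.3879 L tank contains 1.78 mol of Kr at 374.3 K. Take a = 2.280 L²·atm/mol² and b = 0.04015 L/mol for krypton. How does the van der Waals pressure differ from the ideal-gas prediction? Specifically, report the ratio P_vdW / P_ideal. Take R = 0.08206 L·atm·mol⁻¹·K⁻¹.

P_vdW / P_ideal ≈ 0.8852

Ideal: P_ideal = nRT/V = (1.78)(0.08206)(374.3)/0.3879 = 140.946 atm
vdW: P = nRT/(V − nb) − a n²/V² = 54.6728/0.316433 − 7.22395/0.150466 = 172.778 − 48.0105 = 124.768 atm
Ratio = 124.768/140.946 = 0.8852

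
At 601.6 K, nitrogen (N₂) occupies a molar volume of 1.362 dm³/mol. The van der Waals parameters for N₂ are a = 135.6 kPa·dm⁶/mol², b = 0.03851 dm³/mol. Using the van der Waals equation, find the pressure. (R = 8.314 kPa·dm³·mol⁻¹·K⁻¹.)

P = RT/(V_m − b) − a/V_m²
RT/(V_m − b) = (8.314)(601.6)/(1.362 − 0.03851) = 5001.7/1.3235 = 3779.1 kPa
a/V_m² = 135.6/(1.362)² = 73.098 kPa
P = 3779.1 − 73.098 = 3706 kPa

P ≈ 3706 kPa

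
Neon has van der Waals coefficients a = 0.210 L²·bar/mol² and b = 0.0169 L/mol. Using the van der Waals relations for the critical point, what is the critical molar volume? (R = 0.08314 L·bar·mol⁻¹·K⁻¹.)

For a van der Waals gas, V_m,c = 3b.
V_m,c = 3×0.0169 = 0.05070 L/mol

V_m,c ≈ 0.05070 L/mol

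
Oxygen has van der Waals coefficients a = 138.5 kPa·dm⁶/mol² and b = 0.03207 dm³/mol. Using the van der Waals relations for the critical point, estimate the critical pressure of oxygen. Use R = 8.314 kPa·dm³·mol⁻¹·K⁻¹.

P_c ≈ 4988 kPa

For a van der Waals gas, P_c = a/(27b²).
P_c = 138.5/(27×(0.03207)²) = 138.5/0.027769 = 4988 kPa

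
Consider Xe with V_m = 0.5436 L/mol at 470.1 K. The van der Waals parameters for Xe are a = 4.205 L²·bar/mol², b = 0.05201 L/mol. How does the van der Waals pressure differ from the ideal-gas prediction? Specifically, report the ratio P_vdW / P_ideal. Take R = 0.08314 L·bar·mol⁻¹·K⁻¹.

P_vdW / P_ideal ≈ 0.9079

Ideal: P_ideal = RT/V_m = (0.08314)(470.1)/0.5436 = 71.8987 bar
vdW: P = RT/(V_m − b) − a/V_m² = 39.0841/0.491590 − 4.205/0.295501 = 79.5055 − 14.2301 = 65.2754 bar
Ratio = 65.2754/71.8987 = 0.9079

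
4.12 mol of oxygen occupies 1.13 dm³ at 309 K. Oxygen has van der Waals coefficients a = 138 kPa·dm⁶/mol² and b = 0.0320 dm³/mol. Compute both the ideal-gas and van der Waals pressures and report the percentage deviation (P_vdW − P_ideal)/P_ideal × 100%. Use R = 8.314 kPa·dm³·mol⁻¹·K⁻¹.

-6.38 %

Ideal: P_ideal = nRT/V = (4.12)(8.314)(309)/1.13 = 9366.71 kPa
vdW: P = nRT/(V − nb) − a n²/V² = 10584.4/0.998160 − 2342.47/1.27690 = 10603.9 − 1834.50 = 8769.4 kPa
% deviation = (8769.4 − 9366.71)/9366.71 × 100% = -6.38%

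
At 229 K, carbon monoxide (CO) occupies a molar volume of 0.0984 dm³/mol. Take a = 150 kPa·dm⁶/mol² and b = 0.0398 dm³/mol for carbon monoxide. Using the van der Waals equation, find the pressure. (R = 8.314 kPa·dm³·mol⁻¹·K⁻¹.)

P = RT/(V_m − b) − a/V_m²
RT/(V_m − b) = (8.314)(229)/(0.0984 − 0.0398) = 1903.9/0.058600 = 32490 kPa
a/V_m² = 150/(0.0984)² = 15492 kPa
P = 32490 − 15492 = 16998 kPa

P ≈ 16998 kPa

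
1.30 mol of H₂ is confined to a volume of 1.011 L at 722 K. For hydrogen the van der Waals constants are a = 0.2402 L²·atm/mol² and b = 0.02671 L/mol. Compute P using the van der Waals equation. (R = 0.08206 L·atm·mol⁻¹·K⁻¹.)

P ≈ 78.50 atm

P = nRT/(V − nb) − a n²/V²
nRT/(V − nb) = (1.30)(0.08206)(722)/(1.011 − 1.30×0.02671) = 77.022/0.97628 = 78.893 atm
a n²/V² = (0.2402)(1.30)²/(1.011)² = 0.39715 atm
P = 78.893 − 0.39715 = 78.50 atm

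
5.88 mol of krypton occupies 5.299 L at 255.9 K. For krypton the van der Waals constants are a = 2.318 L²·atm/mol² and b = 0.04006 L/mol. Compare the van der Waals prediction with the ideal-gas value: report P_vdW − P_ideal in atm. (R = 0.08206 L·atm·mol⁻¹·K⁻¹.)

ΔP ≈ -1.770 atm

Ideal: P_ideal = nRT/V = (5.88)(0.08206)(255.9)/5.299 = 23.3016 atm
vdW: P = nRT/(V − nb) − a n²/V² = 123.475/5.06345 − 80.1435/28.0794 = 24.3855 − 2.85417 = 21.5313 atm
ΔP = 21.5313 − 23.3016 = -1.770 atm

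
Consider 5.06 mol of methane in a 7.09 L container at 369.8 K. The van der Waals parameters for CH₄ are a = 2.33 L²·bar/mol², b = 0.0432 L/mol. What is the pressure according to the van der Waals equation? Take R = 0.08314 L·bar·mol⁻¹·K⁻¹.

P ≈ 21.45 bar

P = nRT/(V − nb) − a n²/V²
nRT/(V − nb) = (5.06)(0.08314)(369.8)/(7.09 − 5.06×0.0432) = 155.57/6.8714 = 22.640 bar
a n²/V² = (2.33)(5.06)²/(7.09)² = 1.1868 bar
P = 22.640 − 1.1868 = 21.45 bar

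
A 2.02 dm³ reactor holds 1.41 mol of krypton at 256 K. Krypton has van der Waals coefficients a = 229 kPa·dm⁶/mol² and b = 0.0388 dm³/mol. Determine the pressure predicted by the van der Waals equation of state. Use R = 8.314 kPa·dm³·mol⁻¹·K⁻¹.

P ≈ 1415 kPa

P = nRT/(V − nb) − a n²/V²
nRT/(V − nb) = (1.41)(8.314)(256)/(2.02 − 1.41×0.0388) = 3001.0/1.9653 = 1527.0 kPa
a n²/V² = (229)(1.41)²/(2.02)² = 111.58 kPa
P = 1527.0 − 111.58 = 1415 kPa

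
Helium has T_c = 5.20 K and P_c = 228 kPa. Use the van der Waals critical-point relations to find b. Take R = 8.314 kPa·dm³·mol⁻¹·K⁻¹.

b ≈ 0.02370 dm³/mol

From T_c = 8a/(27Rb) and P_c = a/(27b²): b = R T_c/(8 P_c).
b = (8.314)(5.20)/(8×228) = 43.233/1824.0 = 0.02370 dm³/mol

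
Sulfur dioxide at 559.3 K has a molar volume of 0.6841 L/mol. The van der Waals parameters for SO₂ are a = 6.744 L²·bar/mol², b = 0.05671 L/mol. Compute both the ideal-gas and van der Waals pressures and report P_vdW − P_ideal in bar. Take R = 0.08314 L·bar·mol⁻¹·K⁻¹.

Ideal: P_ideal = RT/V_m = (0.08314)(559.3)/0.6841 = 67.9728 bar
vdW: P = RT/(V_m − b) − a/V_m² = 46.5002/0.627390 − 6.744/0.467993 = 74.1169 − 14.4105 = 59.7064 bar
ΔP = 59.7064 − 67.9728 = -8.266 bar

ΔP ≈ -8.266 bar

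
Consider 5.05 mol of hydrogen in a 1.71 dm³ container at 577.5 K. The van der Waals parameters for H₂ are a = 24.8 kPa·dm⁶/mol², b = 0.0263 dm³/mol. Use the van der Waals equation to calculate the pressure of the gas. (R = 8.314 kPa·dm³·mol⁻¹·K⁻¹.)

P = nRT/(V − nb) − a n²/V²
nRT/(V − nb) = (5.05)(8.314)(577.5)/(1.71 − 5.05×0.0263) = 24247/1.5772 = 15373 kPa
a n²/V² = (24.8)(5.05)²/(1.71)² = 216.29 kPa
P = 15373 − 216.29 = 15157 kPa

P ≈ 15157 kPa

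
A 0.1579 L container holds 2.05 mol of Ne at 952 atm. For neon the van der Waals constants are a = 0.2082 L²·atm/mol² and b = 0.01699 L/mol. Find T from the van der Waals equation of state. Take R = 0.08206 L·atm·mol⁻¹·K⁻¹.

T ≈ 722.1 K

T = (P + a n²/V²)(V − nb)/(nR)
P + a n²/V² = 952 + (0.2082)(2.05)²/(0.1579)² = 987.09 atm
V − nb = 0.1579 − (2.05)(0.01699) = 0.12307 L
T = (987.09)(0.12307)/((2.05)(0.08206)) = 722.1 K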